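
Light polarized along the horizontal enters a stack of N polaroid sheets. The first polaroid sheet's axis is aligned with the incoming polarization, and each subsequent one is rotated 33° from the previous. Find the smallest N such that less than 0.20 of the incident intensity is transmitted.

First polarizer is aligned with the polarization: full transmission.
Each further stage multiplies by cos²(33°) = 0.7034.
After N polarizers: T = 0.7034^(N−1). Require T < 0.20 ⇒ N−1 > ln(0.20)/ln(0.7034) = 4.57, so N−1 ≥ 5 and N = 6.
Check: N=6 gives T = 0.1722 < 0.20; N=5 gives T = 0.2448.

N = 6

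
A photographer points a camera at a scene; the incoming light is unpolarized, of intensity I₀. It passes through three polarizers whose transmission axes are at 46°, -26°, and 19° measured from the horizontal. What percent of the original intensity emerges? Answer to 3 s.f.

≈ 2.39%

Unpolarized light through the first polarizer → I₁ = ½ I₀, now polarized at 46°.
I₂ = I₁ cos²(-26° − 46°) = 0.5 I₀ · cos²(72°) = 0.04775 I₀.
I₃ = I₂ cos²(19° + 26°) = 0.04775 I₀ · cos²(45°) = 0.02387 I₀.
That is 2.387% of the incident intensity.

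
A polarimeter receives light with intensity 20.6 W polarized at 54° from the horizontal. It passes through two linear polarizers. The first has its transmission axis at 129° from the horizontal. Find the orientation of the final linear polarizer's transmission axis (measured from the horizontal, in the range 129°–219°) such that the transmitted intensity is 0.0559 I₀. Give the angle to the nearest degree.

By Malus's law, I₁ = I₀ cos²(129° − 54°) = I₀ cos²(75°) = 0.06699 I₀.
Need I₂/I₀ = 0.0559, so cos²(θ − 129°) = 0.0559 / 0.06699 = 0.8345.
θ − 129° = arccos(√0.8345) = 24.0°, giving θ ≈ 129 + 24.0 = 153.0°.

θ ≈ 153°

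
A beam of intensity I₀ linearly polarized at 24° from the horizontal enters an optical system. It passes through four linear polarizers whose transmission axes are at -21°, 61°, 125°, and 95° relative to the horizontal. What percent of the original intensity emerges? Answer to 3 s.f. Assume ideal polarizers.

≈ 0.140%

I₁ = I₀ cos²(-21° − 24°) = I₀ cos²(45°) = 0.5 I₀.
I₂ = I₁ cos²(61° + 21°) = 0.5 I₀ · cos²(82°) = 0.009685 I₀.
I₃ = I₂ cos²(125° − 61°) = 0.009685 I₀ · cos²(64°) = 0.001861 I₀.
I₄ = I₃ cos²(95° − 125°) = 0.001861 I₀ · cos²(30°) = 0.001396 I₀.
That is 0.1396% of the incident intensity.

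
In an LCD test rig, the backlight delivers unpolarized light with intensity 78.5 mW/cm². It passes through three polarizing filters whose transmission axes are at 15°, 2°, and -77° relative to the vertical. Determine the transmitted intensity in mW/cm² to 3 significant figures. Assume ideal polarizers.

I ≈ 1.36 mW/cm²

Unpolarized light through the first polarizer → I₁ = 78.5 mW/cm²/2 = 39.25 mW/cm², polarized at 15°.
I₂ = I₁ · cos²(13°) = 39.25 · 0.9494 = 37.26 mW/cm².
I₃ = I₂ · cos²(79°) = 37.26 · 0.03641 = 1.357 mW/cm².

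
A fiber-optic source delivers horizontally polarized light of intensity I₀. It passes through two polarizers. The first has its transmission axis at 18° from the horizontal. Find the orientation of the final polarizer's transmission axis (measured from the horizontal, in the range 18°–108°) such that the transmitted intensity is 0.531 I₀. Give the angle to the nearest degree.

θ ≈ 58°

I₁ = I₀ cos²(18° − 0°) = I₀ cos²(18°) = 0.9045 I₀.
Need I₂/I₀ = 0.531, so cos²(θ − 18°) = 0.531 / 0.9045 = 0.5871.
θ − 18° = arccos(√0.5871) = 40.0°, giving θ ≈ 18 + 40.0 = 58.0°.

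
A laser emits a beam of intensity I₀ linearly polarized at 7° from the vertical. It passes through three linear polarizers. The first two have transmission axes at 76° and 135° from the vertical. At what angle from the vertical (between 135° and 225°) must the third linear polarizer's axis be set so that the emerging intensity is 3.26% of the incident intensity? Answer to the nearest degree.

By Malus's law, I₁ = I₀ cos²(76° − 7°) = I₀ cos²(69°) = 0.1284 I₀.
I₂ = I₁ cos²(135° − 76°) = 0.1284 I₀ · cos²(59°) = 0.03407 I₀.
Need I₃/I₀ = 0.0326, so cos²(θ − 135°) = 0.0326 / 0.03407 = 0.9569.
θ − 135° = arccos(√0.9569) = 12.0°, giving θ ≈ 135 + 12.0 = 147.0°.

θ ≈ 147°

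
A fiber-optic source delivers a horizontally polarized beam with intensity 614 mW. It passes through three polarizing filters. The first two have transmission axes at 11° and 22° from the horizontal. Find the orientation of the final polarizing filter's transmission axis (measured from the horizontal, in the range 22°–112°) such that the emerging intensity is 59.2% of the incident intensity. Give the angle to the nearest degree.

θ ≈ 59°

By Malus's law, I₁ = I₀ cos²(11° − 0°) = I₀ cos²(11°) = 0.9636 I₀.
I₂ = I₁ cos²(22° − 11°) = 0.9636 I₀ · cos²(11°) = 0.9285 I₀.
Need I₃/I₀ = 0.592, so cos²(θ − 22°) = 0.592 / 0.9285 = 0.6376.
θ − 22° = arccos(√0.6376) = 37.0°, giving θ ≈ 22 + 37.0 = 59.0°.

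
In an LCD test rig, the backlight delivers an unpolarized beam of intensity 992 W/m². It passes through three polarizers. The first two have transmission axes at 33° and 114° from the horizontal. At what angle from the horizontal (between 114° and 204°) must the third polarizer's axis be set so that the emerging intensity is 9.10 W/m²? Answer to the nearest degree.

θ ≈ 144°

Unpolarized light through the first polarizer → I₁ = ½ I₀, now polarized at 33°.
I₂ = I₁ cos²(114° − 33°) = 0.5 I₀ · cos²(81°) = 0.01224 I₀.
Target fraction: 9.10 / 992 W/m² = 0.009173 of I₀.
Need I₃/I₀ = 0.009173, so cos²(θ − 114°) = 0.009173 / 0.01224 = 0.7497.
θ − 114° = arccos(√0.7497) = 30.0°, giving θ ≈ 114 + 30.0 = 144.0°.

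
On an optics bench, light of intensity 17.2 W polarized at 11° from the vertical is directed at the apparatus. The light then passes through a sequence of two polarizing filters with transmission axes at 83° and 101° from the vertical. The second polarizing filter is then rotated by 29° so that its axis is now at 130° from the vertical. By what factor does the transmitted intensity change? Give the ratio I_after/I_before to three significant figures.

I_new/I_old ≈ 0.514

Before rotation:
I₁ = I₀ cos²(83° − 11°) = I₀ cos²(72°) = 0.09549 I₀.
I₂ = I₁ cos²(101° − 83°) = 0.09549 I₀ · cos²(18°) = 0.08637 I₀.
After rotation:
I₁ = I₀ cos²(83° − 11°) = I₀ cos²(72°) = 0.09549 I₀.
I₂ = I₁ cos²(130° − 83°) = 0.09549 I₀ · cos²(47°) = 0.04442 I₀.
Ratio = 0.04442 / 0.08637 = 0.5142.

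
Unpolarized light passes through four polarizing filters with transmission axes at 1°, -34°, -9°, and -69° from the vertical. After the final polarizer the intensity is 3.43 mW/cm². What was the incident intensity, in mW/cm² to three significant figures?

I₀ ≈ 49.8 mW/cm²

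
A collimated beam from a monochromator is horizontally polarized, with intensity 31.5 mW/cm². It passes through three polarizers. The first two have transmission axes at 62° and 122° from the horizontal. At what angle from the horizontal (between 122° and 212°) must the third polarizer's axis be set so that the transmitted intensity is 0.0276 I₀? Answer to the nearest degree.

θ ≈ 167°

By Malus's law, I₁ = I₀ cos²(62° − 0°) = I₀ cos²(62°) = 0.2204 I₀.
I₂ = I₁ cos²(122° − 62°) = 0.2204 I₀ · cos²(60°) = 0.0551 I₀.
Need I₃/I₀ = 0.0276, so cos²(θ − 122°) = 0.0276 / 0.0551 = 0.5009.
θ − 122° = arccos(√0.5009) = 44.9°, giving θ ≈ 122 + 44.9 = 166.9°.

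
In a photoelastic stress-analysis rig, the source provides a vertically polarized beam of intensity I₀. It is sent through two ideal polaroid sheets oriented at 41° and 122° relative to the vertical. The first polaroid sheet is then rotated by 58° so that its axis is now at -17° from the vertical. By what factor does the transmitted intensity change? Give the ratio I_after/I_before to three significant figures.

Before rotation:
By Malus's law, I₁ = I₀ cos²(41° − 0°) = I₀ cos²(41°) = 0.5696 I₀.
I₂ = I₁ cos²(122° − 41°) = 0.5696 I₀ · cos²(81°) = 0.01394 I₀.
After rotation:
I₁ = I₀ cos²(-17° − 0°) = I₀ cos²(17°) = 0.9145 I₀.
Angle between axes 1 and 2: 41°. I₂ = 0.9145 I₀ · cos²(41°) = 0.5209 I₀.
Ratio = 0.5209 / 0.01394 = 37.37.

I_new/I_old ≈ 37.4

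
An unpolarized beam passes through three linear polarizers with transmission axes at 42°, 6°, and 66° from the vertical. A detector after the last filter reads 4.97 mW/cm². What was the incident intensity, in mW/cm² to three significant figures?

Unpolarized light through the first polarizer → I₁ = ½ I₀, now polarized at 42°.
I₂ = I₁ cos²(6° − 42°) = 0.5 I₀ · cos²(36°) = 0.3273 I₀.
I₃ = I₂ cos²(66° − 6°) = 0.3273 I₀ · cos²(60°) = 0.08181 I₀.
So 4.97 mW/cm² = 0.08181 I₀, giving I₀ = 4.97/0.08181 = 60.75 mW/cm².

I₀ ≈ 60.7 mW/cm²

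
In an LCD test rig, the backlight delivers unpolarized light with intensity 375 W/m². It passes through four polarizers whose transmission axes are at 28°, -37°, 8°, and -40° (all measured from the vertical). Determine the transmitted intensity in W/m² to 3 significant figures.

I ≈ 7.50 W/m²

Unpolarized light through the first polarizer → I₁ = 375 W/m²/2 = 187.5 W/m², polarized at 28°.
I₂ = I₁ · cos²(65°) = 187.5 · 0.1786 = 33.49 W/m².
I₃ = I₂ · cos²(45°) = 33.49 · 0.5 = 16.74 W/m².
I₄ = I₃ · cos²(48°) = 16.74 · 0.4477 = 7.497 W/m².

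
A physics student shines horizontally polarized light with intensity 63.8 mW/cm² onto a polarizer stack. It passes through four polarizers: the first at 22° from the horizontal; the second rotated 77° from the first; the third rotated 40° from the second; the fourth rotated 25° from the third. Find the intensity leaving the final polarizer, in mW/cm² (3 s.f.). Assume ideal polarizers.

I₁ = 63.8 mW/cm² · cos²(22°) = 54.85 mW/cm².
I₂ = I₁ · cos²(77°) = 54.85 · 0.0506 = 2.775 mW/cm².
I₃ = I₂ · cos²(40°) = 2.775 · 0.5868 = 1.629 mW/cm².
I₄ = I₃ · cos²(25°) = 1.629 · 0.8214 = 1.338 mW/cm².

I ≈ 1.34 mW/cm²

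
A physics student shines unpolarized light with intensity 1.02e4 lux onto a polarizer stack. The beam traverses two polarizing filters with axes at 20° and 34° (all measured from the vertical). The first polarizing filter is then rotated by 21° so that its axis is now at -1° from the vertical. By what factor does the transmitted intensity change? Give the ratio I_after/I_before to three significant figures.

Before rotation:
Unpolarized light through the first polarizer → I₁ = ½ I₀, now polarized at 20°.
I₂ = I₁ cos²(34° − 20°) = 0.5 I₀ · cos²(14°) = 0.4707 I₀.
After rotation:
Unpolarized light through the first polarizer → I₁ = ½ I₀, now polarized at -1°.
I₂ = I₁ cos²(34° + 1°) = 0.5 I₀ · cos²(35°) = 0.3355 I₀.
Ratio = 0.3355 / 0.4707 = 0.7127.

I_new/I_old ≈ 0.713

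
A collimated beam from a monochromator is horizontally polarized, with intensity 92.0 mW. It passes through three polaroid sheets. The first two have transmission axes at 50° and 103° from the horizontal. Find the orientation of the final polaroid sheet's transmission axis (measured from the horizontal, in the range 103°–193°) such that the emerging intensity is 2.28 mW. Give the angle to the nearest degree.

θ ≈ 169°

By Malus's law, I₁ = I₀ cos²(50° − 0°) = I₀ cos²(50°) = 0.4132 I₀.
I₂ = I₁ cos²(103° − 50°) = 0.4132 I₀ · cos²(53°) = 0.1496 I₀.
Target fraction: 2.28 / 92.0 mW = 0.02478 of I₀.
Need I₃/I₀ = 0.02478, so cos²(θ − 103°) = 0.02478 / 0.1496 = 0.1656.
θ − 103° = arccos(√0.1656) = 66.0°, giving θ ≈ 103 + 66.0 = 169.0°.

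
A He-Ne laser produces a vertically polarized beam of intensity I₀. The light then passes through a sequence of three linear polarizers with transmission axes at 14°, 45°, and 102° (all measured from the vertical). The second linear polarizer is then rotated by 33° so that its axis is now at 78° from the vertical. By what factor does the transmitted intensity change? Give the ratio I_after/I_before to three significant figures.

I_new/I_old ≈ 0.736

Before rotation:
By Malus's law, I₁ = I₀ cos²(14° − 0°) = I₀ cos²(14°) = 0.9415 I₀.
I₂ = I₁ cos²(45° − 14°) = 0.9415 I₀ · cos²(31°) = 0.6917 I₀.
I₃ = I₂ cos²(102° − 45°) = 0.6917 I₀ · cos²(57°) = 0.2052 I₀.
After rotation:
I₁ = I₀ cos²(14° − 0°) = I₀ cos²(14°) = 0.9415 I₀.
I₂ = I₁ cos²(78° − 14°) = 0.9415 I₀ · cos²(64°) = 0.1809 I₀.
I₃ = I₂ cos²(102° − 78°) = 0.1809 I₀ · cos²(24°) = 0.151 I₀.
Ratio = 0.151 / 0.2052 = 0.7359.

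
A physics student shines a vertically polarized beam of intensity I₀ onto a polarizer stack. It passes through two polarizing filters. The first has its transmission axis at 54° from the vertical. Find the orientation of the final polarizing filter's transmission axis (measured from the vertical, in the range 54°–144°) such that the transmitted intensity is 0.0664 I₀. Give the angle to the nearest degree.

θ ≈ 118°

By Malus's law, I₁ = I₀ cos²(54° − 0°) = I₀ cos²(54°) = 0.3455 I₀.
Need I₂/I₀ = 0.0664, so cos²(θ − 54°) = 0.0664 / 0.3455 = 0.1922.
θ − 54° = arccos(√0.1922) = 64.0°, giving θ ≈ 54 + 64.0 = 118.0°.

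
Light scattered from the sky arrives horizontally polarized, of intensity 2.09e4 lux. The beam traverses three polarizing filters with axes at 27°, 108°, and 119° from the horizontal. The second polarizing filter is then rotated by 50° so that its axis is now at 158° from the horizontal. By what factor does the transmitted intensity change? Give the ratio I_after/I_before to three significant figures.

I_new/I_old ≈ 11.0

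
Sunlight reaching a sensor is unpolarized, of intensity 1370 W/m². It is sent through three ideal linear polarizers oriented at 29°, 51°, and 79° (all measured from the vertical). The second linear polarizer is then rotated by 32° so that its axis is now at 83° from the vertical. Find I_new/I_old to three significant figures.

Before rotation:
Unpolarized light through the first polarizer → I₁ = ½ I₀, now polarized at 29°.
I₂ = I₁ cos²(51° − 29°) = 0.5 I₀ · cos²(22°) = 0.4298 I₀.
I₃ = I₂ cos²(79° − 51°) = 0.4298 I₀ · cos²(28°) = 0.3351 I₀.
After rotation:
Unpolarized light through the first polarizer → I₁ = ½ I₀, now polarized at 29°.
I₂ = I₁ cos²(83° − 29°) = 0.5 I₀ · cos²(54°) = 0.1727 I₀.
I₃ = I₂ cos²(79° − 83°) = 0.1727 I₀ · cos²(4°) = 0.1719 I₀.
Ratio = 0.1719 / 0.3351 = 0.513.

I_new/I_old ≈ 0.513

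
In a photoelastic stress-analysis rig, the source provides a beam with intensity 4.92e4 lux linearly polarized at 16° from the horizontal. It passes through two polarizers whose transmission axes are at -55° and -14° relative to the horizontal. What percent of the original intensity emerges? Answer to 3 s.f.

By Malus's law, I₁ = 4.92e4 lux · cos²(71°) = 5215 lux.
I₂ = I₁ · cos²(41°) = 5215 · 0.5696 = 2970 lux.
That is 6.037% of the incident intensity.

≈ 6.04%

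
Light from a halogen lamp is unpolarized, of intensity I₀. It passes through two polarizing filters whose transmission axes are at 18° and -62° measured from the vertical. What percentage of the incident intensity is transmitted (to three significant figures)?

Unpolarized light through the first polarizer → I₁ = ½ I₀, now polarized at 18°.
I₂ = I₁ cos²(-62° − 18°) = 0.5 I₀ · cos²(80°) = 0.01508 I₀.
That is 1.508% of the incident intensity.

≈ 1.51%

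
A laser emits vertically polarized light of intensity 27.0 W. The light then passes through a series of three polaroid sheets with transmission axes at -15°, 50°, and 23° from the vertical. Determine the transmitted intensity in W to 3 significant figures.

I ≈ 3.57 W

I₁ = 27.0 W · cos²(15°) = 25.19 W.
I₂ = I₁ · cos²(65°) = 25.19 · 0.1786 = 4.499 W.
I₃ = I₂ · cos²(27°) = 4.499 · 0.7939 = 3.572 W.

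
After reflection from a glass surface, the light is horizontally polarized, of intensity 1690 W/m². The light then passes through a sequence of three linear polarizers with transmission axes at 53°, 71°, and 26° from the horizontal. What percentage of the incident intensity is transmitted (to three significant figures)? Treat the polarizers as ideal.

≈ 16.4%

By Malus's law, I₁ = 1690 W/m² · cos²(53°) = 612.1 W/m².
I₂ = I₁ · cos²(18°) = 612.1 · 0.9045 = 553.6 W/m².
I₃ = I₂ · cos²(45°) = 553.6 · 0.5 = 276.8 W/m².
That is 16.38% of the incident intensity.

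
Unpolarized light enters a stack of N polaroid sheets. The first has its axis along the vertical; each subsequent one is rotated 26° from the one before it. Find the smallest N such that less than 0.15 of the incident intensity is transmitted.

First polarizer halves the unpolarized light: factor 1/2.
Each further stage multiplies by cos²(26°) = 0.8078.
After N polarizers: T = 0.5·0.8078^(N−1). Require T < 0.15 ⇒ N−1 > ln(0.15/0.5)/ln(0.8078) = 5.64, so N−1 ≥ 6 and N = 7.
Check: N=7 gives T = 0.139 < 0.15; N=6 gives T = 0.172.

N = 7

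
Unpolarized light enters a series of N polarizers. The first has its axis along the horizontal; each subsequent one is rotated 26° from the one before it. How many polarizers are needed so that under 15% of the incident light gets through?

N = 7

First polarizer halves the unpolarized light: factor 1/2.
Each further stage multiplies by cos²(26°) = 0.8078.
After N polarizers: T = 0.5·0.8078^(N−1). Require T < 0.15 ⇒ N−1 > ln(0.15/0.5)/ln(0.8078) = 5.64, so N−1 ≥ 6 and N = 7.
Check: N=7 gives T = 0.139 < 0.15; N=6 gives T = 0.172.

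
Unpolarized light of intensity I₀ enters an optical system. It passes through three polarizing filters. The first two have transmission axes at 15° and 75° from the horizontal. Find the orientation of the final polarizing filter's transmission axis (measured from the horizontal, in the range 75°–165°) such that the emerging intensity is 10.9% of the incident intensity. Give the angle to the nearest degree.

Unpolarized light through the first polarizer → I₁ = ½ I₀, now polarized at 15°.
I₂ = I₁ cos²(75° − 15°) = 0.5 I₀ · cos²(60°) = 0.125 I₀.
Need I₃/I₀ = 0.109, so cos²(θ − 75°) = 0.109 / 0.125 = 0.872.
θ − 75° = arccos(√0.872) = 21.0°, giving θ ≈ 75 + 21.0 = 96.0°.

θ ≈ 96°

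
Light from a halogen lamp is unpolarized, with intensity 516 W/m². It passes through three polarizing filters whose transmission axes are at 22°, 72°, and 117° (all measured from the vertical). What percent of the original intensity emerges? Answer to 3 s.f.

Unpolarized light through the first polarizer → I₁ = 516 W/m²/2 = 258 W/m², polarized at 22°.
I₂ = I₁ · cos²(50°) = 258 · 0.4132 = 106.6 W/m².
I₃ = I₂ · cos²(45°) = 106.6 · 0.5 = 53.3 W/m².
That is 10.33% of the incident intensity.

≈ 10.3%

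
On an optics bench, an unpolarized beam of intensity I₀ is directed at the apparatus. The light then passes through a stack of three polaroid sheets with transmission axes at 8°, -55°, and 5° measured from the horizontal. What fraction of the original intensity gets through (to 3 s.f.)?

≈ 0.0258 I₀

Unpolarized light through the first polarizer → I₁ = ½ I₀, now polarized at 8°.
I₂ = I₁ cos²(-55° − 8°) = 0.5 I₀ · cos²(63°) = 0.1031 I₀.
I₃ = I₂ cos²(5° + 55°) = 0.1031 I₀ · cos²(60°) = 0.02576 I₀.
Transmitted fraction = 0.02576.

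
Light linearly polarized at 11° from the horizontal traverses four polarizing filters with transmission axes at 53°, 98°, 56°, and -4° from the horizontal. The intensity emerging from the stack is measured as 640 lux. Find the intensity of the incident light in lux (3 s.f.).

I₀ ≈ 1.68e4 lux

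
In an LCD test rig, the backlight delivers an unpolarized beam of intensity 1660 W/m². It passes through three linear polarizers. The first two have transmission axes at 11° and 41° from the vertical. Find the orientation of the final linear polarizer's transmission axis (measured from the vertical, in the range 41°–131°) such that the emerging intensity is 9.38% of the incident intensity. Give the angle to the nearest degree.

Unpolarized light through the first polarizer → I₁ = ½ I₀, now polarized at 11°.
I₂ = I₁ cos²(41° − 11°) = 0.5 I₀ · cos²(30°) = 0.375 I₀.
Need I₃/I₀ = 0.0938, so cos²(θ − 41°) = 0.0938 / 0.375 = 0.2501.
θ − 41° = arccos(√0.2501) = 60.0°, giving θ ≈ 41 + 60.0 = 101.0°.

θ ≈ 101°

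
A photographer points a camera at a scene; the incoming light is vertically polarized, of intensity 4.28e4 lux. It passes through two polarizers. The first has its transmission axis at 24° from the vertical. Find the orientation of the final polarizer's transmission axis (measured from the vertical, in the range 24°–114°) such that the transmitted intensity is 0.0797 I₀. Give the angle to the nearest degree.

θ ≈ 96°

I₁ = I₀ cos²(24° − 0°) = I₀ cos²(24°) = 0.8346 I₀.
Need I₂/I₀ = 0.0797, so cos²(θ − 24°) = 0.0797 / 0.8346 = 0.0955.
θ − 24° = arccos(√0.0955) = 72.0°, giving θ ≈ 24 + 72.0 = 96.0°.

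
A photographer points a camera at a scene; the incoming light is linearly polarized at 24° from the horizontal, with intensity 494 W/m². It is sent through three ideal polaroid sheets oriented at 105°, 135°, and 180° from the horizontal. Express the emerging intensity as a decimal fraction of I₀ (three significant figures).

I/I₀ ≈ 0.00918

I₁ = 494 W/m² · cos²(81°) = 12.09 W/m².
I₂ = I₁ · cos²(30°) = 12.09 · 0.75 = 9.067 W/m².
I₃ = I₂ · cos²(45°) = 9.067 · 0.5 = 4.533 W/m².
Transmitted fraction = 0.009177.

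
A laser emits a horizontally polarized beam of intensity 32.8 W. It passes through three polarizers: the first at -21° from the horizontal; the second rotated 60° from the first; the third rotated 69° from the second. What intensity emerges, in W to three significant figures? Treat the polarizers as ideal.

I ≈ 0.918 W

I₁ = 32.8 W · cos²(21°) = 28.59 W.
I₂ = I₁ · cos²(60°) = 28.59 · 0.25 = 7.147 W.
I₃ = I₂ · cos²(69°) = 7.147 · 0.1284 = 0.9179 W.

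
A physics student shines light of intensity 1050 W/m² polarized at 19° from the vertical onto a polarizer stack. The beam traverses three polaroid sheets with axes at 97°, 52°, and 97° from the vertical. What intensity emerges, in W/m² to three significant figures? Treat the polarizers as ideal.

I ≈ 11.3 W/m²

I₁ = 1050 W/m² · cos²(78°) = 45.39 W/m².
I₂ = I₁ · cos²(45°) = 45.39 · 0.5 = 22.69 W/m².
I₃ = I₂ · cos²(45°) = 22.69 · 0.5 = 11.35 W/m².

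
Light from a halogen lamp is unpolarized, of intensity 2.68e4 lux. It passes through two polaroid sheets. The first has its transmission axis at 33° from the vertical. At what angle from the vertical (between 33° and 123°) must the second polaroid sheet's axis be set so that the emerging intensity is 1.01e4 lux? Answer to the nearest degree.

θ ≈ 63°

Unpolarized light through the first polarizer → I₁ = ½ I₀, now polarized at 33°.
Target fraction: 1.01e4 / 2.68e4 lux = 0.3769 of I₀.
Need I₂/I₀ = 0.3769, so cos²(θ − 33°) = 0.3769 / 0.5 = 0.7537.
θ − 33° = arccos(√0.7537) = 29.8°, giving θ ≈ 33 + 29.8 = 62.8°.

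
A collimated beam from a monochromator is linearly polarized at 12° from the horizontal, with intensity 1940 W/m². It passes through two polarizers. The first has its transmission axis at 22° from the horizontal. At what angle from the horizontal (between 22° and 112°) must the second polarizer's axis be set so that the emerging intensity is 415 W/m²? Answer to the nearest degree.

θ ≈ 84°

I₁ = I₀ cos²(22° − 12°) = I₀ cos²(10°) = 0.9698 I₀.
Target fraction: 415 / 1940 W/m² = 0.2139 of I₀.
Need I₂/I₀ = 0.2139, so cos²(θ − 22°) = 0.2139 / 0.9698 = 0.2206.
θ − 22° = arccos(√0.2206) = 62.0°, giving θ ≈ 22 + 62.0 = 84.0°.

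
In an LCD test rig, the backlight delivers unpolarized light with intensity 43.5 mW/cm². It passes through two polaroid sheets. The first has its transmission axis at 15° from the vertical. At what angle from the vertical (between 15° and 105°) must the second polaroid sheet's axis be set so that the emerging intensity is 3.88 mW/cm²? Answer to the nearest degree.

Unpolarized light through the first polarizer → I₁ = ½ I₀, now polarized at 15°.
Target fraction: 3.88 / 43.5 mW/cm² = 0.0892 of I₀.
Need I₂/I₀ = 0.0892, so cos²(θ − 15°) = 0.0892 / 0.5 = 0.1784.
θ − 15° = arccos(√0.1784) = 65.0°, giving θ ≈ 15 + 65.0 = 80.0°.

θ ≈ 80°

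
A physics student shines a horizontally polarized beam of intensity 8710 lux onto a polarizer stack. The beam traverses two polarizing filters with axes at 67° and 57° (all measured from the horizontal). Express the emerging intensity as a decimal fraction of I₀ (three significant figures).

I₁ = 8710 lux · cos²(67°) = 1330 lux.
I₂ = I₁ · cos²(10°) = 1330 · 0.9698 = 1290 lux.
Transmitted fraction = 0.1481.

I/I₀ ≈ 0.148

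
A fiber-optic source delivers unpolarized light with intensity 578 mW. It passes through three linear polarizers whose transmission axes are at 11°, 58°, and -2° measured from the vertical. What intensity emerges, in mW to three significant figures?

Unpolarized light through the first polarizer → I₁ = 578 mW/2 = 289 mW, polarized at 11°.
I₂ = I₁ · cos²(47°) = 289 · 0.4651 = 134.4 mW.
I₃ = I₂ · cos²(60°) = 134.4 · 0.25 = 33.61 mW.

I ≈ 33.6 mW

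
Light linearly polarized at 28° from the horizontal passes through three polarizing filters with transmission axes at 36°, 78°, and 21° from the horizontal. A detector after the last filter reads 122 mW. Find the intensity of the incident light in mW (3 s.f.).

I₀ ≈ 759 mW

By Malus's law, I₁ = I₀ cos²(36° − 28°) = I₀ cos²(8°) = 0.9806 I₀.
I₂ = I₁ cos²(78° − 36°) = 0.9806 I₀ · cos²(42°) = 0.5416 I₀.
I₃ = I₂ cos²(21° − 78°) = 0.5416 I₀ · cos²(57°) = 0.1606 I₀.
So 122 mW = 0.1606 I₀, giving I₀ = 122/0.1606 = 759.4 mW.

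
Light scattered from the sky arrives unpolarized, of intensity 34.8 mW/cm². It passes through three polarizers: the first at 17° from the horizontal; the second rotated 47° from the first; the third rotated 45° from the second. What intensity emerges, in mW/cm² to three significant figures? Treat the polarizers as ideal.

I ≈ 4.05 mW/cm²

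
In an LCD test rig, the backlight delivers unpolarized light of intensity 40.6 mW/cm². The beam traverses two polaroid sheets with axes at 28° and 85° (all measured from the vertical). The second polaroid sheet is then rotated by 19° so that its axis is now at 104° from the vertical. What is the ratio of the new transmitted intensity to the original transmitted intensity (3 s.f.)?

I_new/I_old ≈ 0.197

Before rotation:
Unpolarized light through the first polarizer → I₁ = ½ I₀, now polarized at 28°.
I₂ = I₁ cos²(85° − 28°) = 0.5 I₀ · cos²(57°) = 0.1483 I₀.
After rotation:
Unpolarized light through the first polarizer → I₁ = ½ I₀, now polarized at 28°.
I₂ = I₁ cos²(104° − 28°) = 0.5 I₀ · cos²(76°) = 0.02926 I₀.
Ratio = 0.02926 / 0.1483 = 0.1973.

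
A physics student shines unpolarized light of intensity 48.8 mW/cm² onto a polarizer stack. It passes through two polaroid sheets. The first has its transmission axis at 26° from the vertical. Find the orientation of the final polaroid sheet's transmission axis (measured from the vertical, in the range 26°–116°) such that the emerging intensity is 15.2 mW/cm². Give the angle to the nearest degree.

θ ≈ 64°

Unpolarized light through the first polarizer → I₁ = ½ I₀, now polarized at 26°.
Target fraction: 15.2 / 48.8 mW/cm² = 0.3115 of I₀.
Need I₂/I₀ = 0.3115, so cos²(θ − 26°) = 0.3115 / 0.5 = 0.623.
θ − 26° = arccos(√0.623) = 37.9°, giving θ ≈ 26 + 37.9 = 63.9°.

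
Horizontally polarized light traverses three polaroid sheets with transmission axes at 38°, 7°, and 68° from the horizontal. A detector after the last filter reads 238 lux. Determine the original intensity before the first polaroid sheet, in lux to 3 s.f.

I₀ ≈ 2220 lux

By Malus's law, I₁ = I₀ cos²(38° − 0°) = I₀ cos²(38°) = 0.621 I₀.
I₂ = I₁ cos²(7° − 38°) = 0.621 I₀ · cos²(31°) = 0.4562 I₀.
I₃ = I₂ cos²(68° − 7°) = 0.4562 I₀ · cos²(61°) = 0.1072 I₀.
So 238 lux = 0.1072 I₀, giving I₀ = 238/0.1072 = 2219 lux.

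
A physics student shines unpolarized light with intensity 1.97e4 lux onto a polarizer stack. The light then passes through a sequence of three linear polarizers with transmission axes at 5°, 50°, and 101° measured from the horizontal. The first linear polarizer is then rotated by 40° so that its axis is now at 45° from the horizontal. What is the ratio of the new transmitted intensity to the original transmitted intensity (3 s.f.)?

Before rotation:
Unpolarized light through the first polarizer → I₁ = ½ I₀, now polarized at 5°.
I₂ = I₁ cos²(50° − 5°) = 0.5 I₀ · cos²(45°) = 0.25 I₀.
I₃ = I₂ cos²(101° − 50°) = 0.25 I₀ · cos²(51°) = 0.09901 I₀.
After rotation:
Unpolarized light through the first polarizer → I₁ = ½ I₀, now polarized at 45°.
I₂ = I₁ cos²(50° − 45°) = 0.5 I₀ · cos²(5°) = 0.4962 I₀.
I₃ = I₂ cos²(101° − 50°) = 0.4962 I₀ · cos²(51°) = 0.1965 I₀.
Ratio = 0.1965 / 0.09901 = 1.985.

I_new/I_old ≈ 1.98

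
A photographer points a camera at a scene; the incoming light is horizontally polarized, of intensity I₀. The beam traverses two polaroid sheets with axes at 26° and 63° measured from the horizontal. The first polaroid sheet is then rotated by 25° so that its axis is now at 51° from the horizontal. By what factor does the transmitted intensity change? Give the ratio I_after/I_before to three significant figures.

I_new/I_old ≈ 0.735

Before rotation:
By Malus's law, I₁ = I₀ cos²(26° − 0°) = I₀ cos²(26°) = 0.8078 I₀.
I₂ = I₁ cos²(63° − 26°) = 0.8078 I₀ · cos²(37°) = 0.5152 I₀.
After rotation:
I₁ = I₀ cos²(51° − 0°) = I₀ cos²(51°) = 0.396 I₀.
I₂ = I₁ cos²(63° − 51°) = 0.396 I₀ · cos²(12°) = 0.3789 I₀.
Ratio = 0.3789 / 0.5152 = 0.7354.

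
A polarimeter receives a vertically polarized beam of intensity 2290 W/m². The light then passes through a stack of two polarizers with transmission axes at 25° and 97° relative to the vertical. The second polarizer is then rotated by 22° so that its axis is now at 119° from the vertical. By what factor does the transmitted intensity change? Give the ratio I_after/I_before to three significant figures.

Before rotation:
By Malus's law, I₁ = I₀ cos²(25° − 0°) = I₀ cos²(25°) = 0.8214 I₀.
I₂ = I₁ cos²(97° − 25°) = 0.8214 I₀ · cos²(72°) = 0.07844 I₀.
After rotation:
I₁ = I₀ cos²(25° − 0°) = I₀ cos²(25°) = 0.8214 I₀.
Angle between axes 1 and 2: 86°. I₂ = 0.8214 I₀ · cos²(86°) = 0.003997 I₀.
Ratio = 0.003997 / 0.07844 = 0.05096.

I_new/I_old ≈ 0.0510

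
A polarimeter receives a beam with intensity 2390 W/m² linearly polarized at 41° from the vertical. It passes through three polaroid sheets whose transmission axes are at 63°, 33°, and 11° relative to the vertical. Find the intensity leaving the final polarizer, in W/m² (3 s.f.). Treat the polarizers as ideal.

I₁ = 2390 W/m² · cos²(22°) = 2055 W/m².
I₂ = I₁ · cos²(30°) = 2055 · 0.75 = 1541 W/m².
I₃ = I₂ · cos²(22°) = 1541 · 0.8597 = 1325 W/m².

I ≈ 1320 W/m²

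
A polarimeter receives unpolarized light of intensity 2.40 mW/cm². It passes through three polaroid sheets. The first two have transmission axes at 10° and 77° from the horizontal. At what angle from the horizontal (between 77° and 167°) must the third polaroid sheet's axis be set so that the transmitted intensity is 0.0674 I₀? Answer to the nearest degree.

Unpolarized light through the first polarizer → I₁ = ½ I₀, now polarized at 10°.
I₂ = I₁ cos²(77° − 10°) = 0.5 I₀ · cos²(67°) = 0.07634 I₀.
Need I₃/I₀ = 0.0674, so cos²(θ − 77°) = 0.0674 / 0.07634 = 0.8829.
θ − 77° = arccos(√0.8829) = 20.0°, giving θ ≈ 77 + 20.0 = 97.0°.

θ ≈ 97°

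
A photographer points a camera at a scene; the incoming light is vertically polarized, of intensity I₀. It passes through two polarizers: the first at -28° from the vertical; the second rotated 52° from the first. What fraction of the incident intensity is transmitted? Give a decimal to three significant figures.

I₁ = I₀ cos²(-28° − 0°) = I₀ cos²(28°) = 0.7796 I₀.
I₂ = I₁ cos²(52°) = 0.7796 · 0.379 I₀ = 0.2955 I₀.
Transmitted fraction = 0.2955.

≈ 0.295 I₀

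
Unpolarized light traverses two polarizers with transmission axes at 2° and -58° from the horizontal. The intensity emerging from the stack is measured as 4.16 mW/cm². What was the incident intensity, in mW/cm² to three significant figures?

Unpolarized light through the first polarizer → I₁ = ½ I₀, now polarized at 2°.
I₂ = I₁ cos²(-58° − 2°) = 0.5 I₀ · cos²(60°) = 0.125 I₀.
So 4.16 mW/cm² = 0.125 I₀, giving I₀ = 4.16/0.125 = 33.28 mW/cm².

I₀ ≈ 33.3 mW/cm²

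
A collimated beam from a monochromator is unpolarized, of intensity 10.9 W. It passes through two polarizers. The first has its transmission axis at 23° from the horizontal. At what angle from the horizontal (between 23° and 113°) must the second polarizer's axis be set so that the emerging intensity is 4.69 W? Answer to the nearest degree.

θ ≈ 45°

Unpolarized light through the first polarizer → I₁ = ½ I₀, now polarized at 23°.
Target fraction: 4.69 / 10.9 W = 0.4303 of I₀.
Need I₂/I₀ = 0.4303, so cos²(θ − 23°) = 0.4303 / 0.5 = 0.8606.
θ − 23° = arccos(√0.8606) = 21.9°, giving θ ≈ 23 + 21.9 = 44.9°.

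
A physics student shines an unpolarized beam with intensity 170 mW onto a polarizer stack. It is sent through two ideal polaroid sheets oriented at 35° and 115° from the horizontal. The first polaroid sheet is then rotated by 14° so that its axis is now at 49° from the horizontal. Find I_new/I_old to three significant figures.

I_new/I_old ≈ 5.49

Before rotation:
Unpolarized light through the first polarizer → I₁ = ½ I₀, now polarized at 35°.
I₂ = I₁ cos²(115° − 35°) = 0.5 I₀ · cos²(80°) = 0.01508 I₀.
After rotation:
Unpolarized light through the first polarizer → I₁ = ½ I₀, now polarized at 49°.
I₂ = I₁ cos²(115° − 49°) = 0.5 I₀ · cos²(66°) = 0.08272 I₀.
Ratio = 0.08272 / 0.01508 = 5.486.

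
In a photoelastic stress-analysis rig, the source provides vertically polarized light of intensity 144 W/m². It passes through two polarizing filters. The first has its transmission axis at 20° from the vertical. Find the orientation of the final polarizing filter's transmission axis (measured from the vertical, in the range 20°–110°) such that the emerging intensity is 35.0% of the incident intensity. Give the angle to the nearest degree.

θ ≈ 71°

By Malus's law, I₁ = I₀ cos²(20° − 0°) = I₀ cos²(20°) = 0.883 I₀.
Need I₂/I₀ = 0.35, so cos²(θ − 20°) = 0.35 / 0.883 = 0.3964.
θ − 20° = arccos(√0.3964) = 51.0°, giving θ ≈ 20 + 51.0 = 71.0°.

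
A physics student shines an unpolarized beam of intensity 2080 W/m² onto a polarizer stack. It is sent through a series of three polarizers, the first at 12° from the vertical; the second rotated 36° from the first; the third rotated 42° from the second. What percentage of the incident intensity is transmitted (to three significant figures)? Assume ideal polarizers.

Unpolarized light through the first polarizer → I₁ = 2080 W/m²/2 = 1040 W/m², polarized at 12°.
I₂ = I₁ · cos²(36°) = 1040 · 0.6545 = 680.7 W/m².
I₃ = I₂ · cos²(42°) = 680.7 · 0.5523 = 375.9 W/m².
That is 18.07% of the incident intensity.

≈ 18.1%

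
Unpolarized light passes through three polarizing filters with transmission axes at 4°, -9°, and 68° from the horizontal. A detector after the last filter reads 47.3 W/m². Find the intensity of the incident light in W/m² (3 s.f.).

I₀ ≈ 1970 W/m²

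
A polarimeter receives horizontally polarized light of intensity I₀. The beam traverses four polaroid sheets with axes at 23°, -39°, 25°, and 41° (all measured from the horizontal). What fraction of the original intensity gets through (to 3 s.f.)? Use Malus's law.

≈ 0.0332 I₀

By Malus's law, I₁ = I₀ cos²(23° − 0°) = I₀ cos²(23°) = 0.8473 I₀.
I₂ = I₁ cos²(-39° − 23°) = 0.8473 I₀ · cos²(62°) = 0.1868 I₀.
I₃ = I₂ cos²(25° + 39°) = 0.1868 I₀ · cos²(64°) = 0.03589 I₀.
I₄ = I₃ cos²(41° − 25°) = 0.03589 I₀ · cos²(16°) = 0.03316 I₀.
Transmitted fraction = 0.03316.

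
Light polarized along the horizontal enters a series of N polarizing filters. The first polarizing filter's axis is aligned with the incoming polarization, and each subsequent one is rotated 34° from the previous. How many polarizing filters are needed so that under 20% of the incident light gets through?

N = 6

First polarizer is aligned with the polarization: full transmission.
Each further stage multiplies by cos²(34°) = 0.6873.
After N polarizers: T = 0.6873^(N−1). Require T < 0.20 ⇒ N−1 > ln(0.20)/ln(0.6873) = 4.29, so N−1 ≥ 5 and N = 6.
Check: N=6 gives T = 0.1534 < 0.20; N=5 gives T = 0.2231.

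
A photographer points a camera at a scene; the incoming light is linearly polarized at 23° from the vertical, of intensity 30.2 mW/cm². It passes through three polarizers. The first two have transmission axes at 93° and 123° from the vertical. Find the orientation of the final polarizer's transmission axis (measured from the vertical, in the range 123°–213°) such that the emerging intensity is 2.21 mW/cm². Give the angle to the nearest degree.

θ ≈ 147°

I₁ = I₀ cos²(93° − 23°) = I₀ cos²(70°) = 0.117 I₀.
I₂ = I₁ cos²(123° − 93°) = 0.117 I₀ · cos²(30°) = 0.08773 I₀.
Target fraction: 2.21 / 30.2 mW/cm² = 0.07318 of I₀.
Need I₃/I₀ = 0.07318, so cos²(θ − 123°) = 0.07318 / 0.08773 = 0.8341.
θ − 123° = arccos(√0.8341) = 24.0°, giving θ ≈ 123 + 24.0 = 147.0°.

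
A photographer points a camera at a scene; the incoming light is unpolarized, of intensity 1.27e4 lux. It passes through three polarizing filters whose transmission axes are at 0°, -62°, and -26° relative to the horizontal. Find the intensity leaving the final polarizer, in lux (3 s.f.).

I ≈ 916 lux

Unpolarized light through the first polarizer → I₁ = 1.27e4 lux/2 = 6350 lux, polarized at 0°.
I₂ = I₁ · cos²(62°) = 6350 · 0.2204 = 1400 lux.
I₃ = I₂ · cos²(36°) = 1400 · 0.6545 = 916 lux.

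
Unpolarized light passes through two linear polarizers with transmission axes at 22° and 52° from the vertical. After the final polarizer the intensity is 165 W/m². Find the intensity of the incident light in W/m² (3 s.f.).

I₀ ≈ 440 W/m²

Unpolarized light through the first polarizer → I₁ = ½ I₀, now polarized at 22°.
I₂ = I₁ cos²(52° − 22°) = 0.5 I₀ · cos²(30°) = 0.375 I₀.
So 165 W/m² = 0.375 I₀, giving I₀ = 165/0.375 = 440 W/m².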